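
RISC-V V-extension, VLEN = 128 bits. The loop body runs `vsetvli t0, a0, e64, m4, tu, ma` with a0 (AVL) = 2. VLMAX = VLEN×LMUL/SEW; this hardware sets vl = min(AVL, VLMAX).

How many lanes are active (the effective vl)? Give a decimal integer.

vl = 2

lanes per group: 128·4/64 = 8
vl ← min(2, 8) = 2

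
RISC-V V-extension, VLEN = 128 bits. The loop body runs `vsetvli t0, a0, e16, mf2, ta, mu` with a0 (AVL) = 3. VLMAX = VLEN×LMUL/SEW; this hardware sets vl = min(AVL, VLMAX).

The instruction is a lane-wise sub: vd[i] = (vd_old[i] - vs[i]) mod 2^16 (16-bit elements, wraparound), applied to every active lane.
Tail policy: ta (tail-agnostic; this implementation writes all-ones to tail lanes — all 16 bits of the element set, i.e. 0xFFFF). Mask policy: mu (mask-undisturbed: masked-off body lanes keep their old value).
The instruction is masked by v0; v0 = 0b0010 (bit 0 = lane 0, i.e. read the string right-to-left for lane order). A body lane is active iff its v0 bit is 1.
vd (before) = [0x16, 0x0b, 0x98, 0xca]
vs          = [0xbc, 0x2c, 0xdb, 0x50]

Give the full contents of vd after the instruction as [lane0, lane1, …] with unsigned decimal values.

vd = [22, 65503, 152, 65535]

VLMAX = VLEN×LMUL/SEW = 128×1/2/16 = 4
vl ← min(3, 4) = 3
lane  0: mask-off/keep ⇒ 0x16
lane  1: sub(0x0b,0x2c) ⇒ 0xffdf
lane  2: mask-off/keep ⇒ 0x98
lane  3: tail/ones ⇒ 0xffff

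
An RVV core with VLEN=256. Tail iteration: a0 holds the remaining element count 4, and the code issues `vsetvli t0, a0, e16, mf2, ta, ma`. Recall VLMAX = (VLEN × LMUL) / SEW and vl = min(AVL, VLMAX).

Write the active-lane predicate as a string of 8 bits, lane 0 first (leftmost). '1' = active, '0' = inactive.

VLMAX = VLEN×LMUL/SEW = 256×1/2/16 = 8
vl ← min(4, 8) = 4
bits (lane 0 leftmost): 11110000

predicate = 11110000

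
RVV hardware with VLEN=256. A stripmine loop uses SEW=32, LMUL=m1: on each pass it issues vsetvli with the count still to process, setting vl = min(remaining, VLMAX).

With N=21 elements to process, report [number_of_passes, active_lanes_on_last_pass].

VLMAX = (256 × 1) / 32 = 8 lanes
N=21: ⌈21/8⌉ = 3 iters; last vl = 21 − 2×8 = 5

[iterations, last_vl] = [3, 5]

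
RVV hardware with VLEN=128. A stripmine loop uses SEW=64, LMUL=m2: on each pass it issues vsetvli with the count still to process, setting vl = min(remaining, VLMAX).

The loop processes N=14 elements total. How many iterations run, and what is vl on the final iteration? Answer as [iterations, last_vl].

lanes per group: 128·2/64 = 4
iterations = ceil(14/4) = 4; final-pass vl = 2

[iterations, last_vl] = [4, 2]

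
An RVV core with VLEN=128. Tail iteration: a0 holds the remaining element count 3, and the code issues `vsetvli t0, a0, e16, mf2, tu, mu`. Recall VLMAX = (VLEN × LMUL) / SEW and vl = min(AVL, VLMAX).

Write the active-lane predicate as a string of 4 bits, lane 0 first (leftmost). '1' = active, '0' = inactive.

lanes per group: 128·1/2/16 = 4
AVL=3 ≤ VLMAX=4, so vl = 3
bits (lane 0 leftmost): 1110

predicate = 1110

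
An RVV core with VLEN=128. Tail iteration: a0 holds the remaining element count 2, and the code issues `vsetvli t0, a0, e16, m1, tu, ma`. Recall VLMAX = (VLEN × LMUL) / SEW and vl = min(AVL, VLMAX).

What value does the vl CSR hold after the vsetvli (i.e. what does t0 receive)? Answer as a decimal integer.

vl = 2

lanes per group: 128·1/16 = 8
AVL=2 ≤ VLMAX=8, so vl = 2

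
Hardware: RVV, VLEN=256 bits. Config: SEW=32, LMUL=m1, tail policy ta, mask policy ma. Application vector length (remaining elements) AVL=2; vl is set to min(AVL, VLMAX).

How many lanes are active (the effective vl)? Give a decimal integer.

VLMAX = VLEN×LMUL/SEW = 256×1/32 = 8
AVL=2 ≤ VLMAX=8, so vl = 2

vl = 2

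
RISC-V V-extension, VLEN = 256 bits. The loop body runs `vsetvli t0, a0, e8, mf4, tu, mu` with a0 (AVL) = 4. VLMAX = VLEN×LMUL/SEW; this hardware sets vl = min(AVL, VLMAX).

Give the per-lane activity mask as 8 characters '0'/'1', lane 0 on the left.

lanes per group: 256·1/4/8 = 8
vl ← min(4, 8) = 4
bits (lane 0 leftmost): 11110000

predicate = 11110000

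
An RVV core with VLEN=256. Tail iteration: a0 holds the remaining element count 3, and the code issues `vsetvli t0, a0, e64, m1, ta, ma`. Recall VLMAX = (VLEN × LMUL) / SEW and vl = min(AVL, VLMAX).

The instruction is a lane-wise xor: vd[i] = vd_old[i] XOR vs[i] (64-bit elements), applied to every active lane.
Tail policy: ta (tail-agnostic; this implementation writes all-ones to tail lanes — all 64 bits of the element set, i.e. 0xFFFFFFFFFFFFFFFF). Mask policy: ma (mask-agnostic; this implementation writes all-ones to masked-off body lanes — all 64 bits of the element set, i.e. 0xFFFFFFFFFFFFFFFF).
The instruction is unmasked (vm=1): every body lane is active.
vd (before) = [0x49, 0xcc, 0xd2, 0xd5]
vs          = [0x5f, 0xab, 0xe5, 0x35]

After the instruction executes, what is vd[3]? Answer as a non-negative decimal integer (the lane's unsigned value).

VLMAX = (256 × 1) / 64 = 4 lanes
AVL=3 ≤ VLMAX=4, so vl = 3
[0] xor(0x49,0x5f) = 0x16
[1] xor(0xcc,0xab) = 0x67
[2] xor(0xd2,0xe5) = 0x37
[3] tail/ones = 0xffffffffffffffff

vd[3] = 18446744073709551615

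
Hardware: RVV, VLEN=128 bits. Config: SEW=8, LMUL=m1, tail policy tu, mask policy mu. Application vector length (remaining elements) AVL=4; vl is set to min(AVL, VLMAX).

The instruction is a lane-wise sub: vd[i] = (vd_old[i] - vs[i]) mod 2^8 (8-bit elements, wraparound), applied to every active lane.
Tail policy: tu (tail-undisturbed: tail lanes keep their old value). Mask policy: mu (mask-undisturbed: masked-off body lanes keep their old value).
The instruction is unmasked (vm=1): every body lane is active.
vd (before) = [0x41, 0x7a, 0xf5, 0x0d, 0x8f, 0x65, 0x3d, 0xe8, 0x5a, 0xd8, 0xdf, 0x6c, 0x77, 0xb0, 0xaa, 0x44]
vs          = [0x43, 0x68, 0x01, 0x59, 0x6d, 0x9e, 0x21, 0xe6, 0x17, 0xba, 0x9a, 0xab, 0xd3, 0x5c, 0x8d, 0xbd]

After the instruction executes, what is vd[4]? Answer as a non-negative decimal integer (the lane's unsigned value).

lanes per group: 128·1/8 = 16
AVL=4 ≤ VLMAX=16, so vl = 4
vd[0] sub(0x41,0x43) -> 0xfe
vd[1] sub(0x7a,0x68) -> 0x12
vd[2] sub(0xf5,0x01) -> 0xf4
vd[3] sub(0x0d,0x59) -> 0xb4
vd[4] tail/keep -> 0x8f
vd[5] tail/keep -> 0x65
vd[6] tail/keep -> 0x3d
vd[7] tail/keep -> 0xe8
vd[8] tail/keep -> 0x5a
vd[9] tail/keep -> 0xd8
vd[10] tail/keep -> 0xdf
vd[11] tail/keep -> 0x6c
vd[12] tail/keep -> 0x77
vd[13] tail/keep -> 0xb0
vd[14] tail/keep -> 0xaa
vd[15] tail/keep -> 0x44

vd[4] = 143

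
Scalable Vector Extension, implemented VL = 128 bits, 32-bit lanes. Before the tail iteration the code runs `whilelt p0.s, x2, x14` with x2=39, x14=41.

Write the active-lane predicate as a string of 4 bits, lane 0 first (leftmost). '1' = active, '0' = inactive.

predicate = 1100

register lanes = 128/32 = 4
whilelt: lane j active iff 39+j < 41 → j < 2 → 2 active
bits (lane 0 leftmost): 1100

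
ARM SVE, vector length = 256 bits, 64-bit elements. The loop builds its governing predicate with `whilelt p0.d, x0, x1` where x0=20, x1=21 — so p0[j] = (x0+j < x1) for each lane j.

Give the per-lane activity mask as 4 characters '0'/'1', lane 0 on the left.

predicate = 1000

lane count: 256 div 64 = 4
whilelt: lane j active iff 20+j < 21 → j < 1 → 1 active
bits (lane 0 leftmost): 1000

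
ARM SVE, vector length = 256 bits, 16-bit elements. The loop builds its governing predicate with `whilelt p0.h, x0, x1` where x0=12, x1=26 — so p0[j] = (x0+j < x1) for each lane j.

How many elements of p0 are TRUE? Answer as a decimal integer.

lane count: 256 div 16 = 16
whilelt: lane j active iff 12+j < 26 → j < 14 → 14 active

vl = 14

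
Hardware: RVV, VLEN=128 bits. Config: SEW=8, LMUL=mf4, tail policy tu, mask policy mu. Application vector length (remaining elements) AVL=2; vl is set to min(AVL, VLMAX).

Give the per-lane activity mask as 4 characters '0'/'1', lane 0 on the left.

predicate = 1100

VLMAX = (128 × 1/4) / 8 = 4 lanes
vl ← min(2, 4) = 2
bits (lane 0 leftmost): 1100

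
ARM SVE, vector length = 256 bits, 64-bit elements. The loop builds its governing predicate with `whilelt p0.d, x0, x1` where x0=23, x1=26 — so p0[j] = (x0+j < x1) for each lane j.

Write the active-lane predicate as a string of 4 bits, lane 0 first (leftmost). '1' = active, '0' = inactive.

predicate = 1110

256-bit reg / 64-bit elem → 4 lanes
active while 23+j < 26, i.e. j ∈ [0,3) capped at 4 ⇒ 3
bits (lane 0 leftmost): 1110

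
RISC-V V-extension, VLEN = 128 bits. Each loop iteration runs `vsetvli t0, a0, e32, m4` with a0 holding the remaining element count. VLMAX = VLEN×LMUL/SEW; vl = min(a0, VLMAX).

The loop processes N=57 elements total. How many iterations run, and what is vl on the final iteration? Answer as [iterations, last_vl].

VLMAX = (128 × 4) / 32 = 16 lanes
iterations = ceil(57/16) = 4; final-pass vl = 9

[iterations, last_vl] = [4, 9]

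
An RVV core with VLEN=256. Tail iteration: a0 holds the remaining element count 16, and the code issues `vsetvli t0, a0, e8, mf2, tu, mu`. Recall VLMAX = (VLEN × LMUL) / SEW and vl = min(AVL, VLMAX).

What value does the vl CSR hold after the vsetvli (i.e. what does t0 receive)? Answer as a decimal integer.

lanes per group: 256·1/2/8 = 16
vl = min(AVL, VLMAX) = min(16, 16) = 16

vl = 16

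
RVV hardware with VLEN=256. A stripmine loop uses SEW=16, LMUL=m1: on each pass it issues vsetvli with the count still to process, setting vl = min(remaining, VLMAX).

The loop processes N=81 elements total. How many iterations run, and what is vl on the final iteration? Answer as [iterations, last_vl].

[iterations, last_vl] = [6, 1]

lanes per group: 256·1/16 = 16
81 elements at 16/iter → 6 passes, remainder 1 on the last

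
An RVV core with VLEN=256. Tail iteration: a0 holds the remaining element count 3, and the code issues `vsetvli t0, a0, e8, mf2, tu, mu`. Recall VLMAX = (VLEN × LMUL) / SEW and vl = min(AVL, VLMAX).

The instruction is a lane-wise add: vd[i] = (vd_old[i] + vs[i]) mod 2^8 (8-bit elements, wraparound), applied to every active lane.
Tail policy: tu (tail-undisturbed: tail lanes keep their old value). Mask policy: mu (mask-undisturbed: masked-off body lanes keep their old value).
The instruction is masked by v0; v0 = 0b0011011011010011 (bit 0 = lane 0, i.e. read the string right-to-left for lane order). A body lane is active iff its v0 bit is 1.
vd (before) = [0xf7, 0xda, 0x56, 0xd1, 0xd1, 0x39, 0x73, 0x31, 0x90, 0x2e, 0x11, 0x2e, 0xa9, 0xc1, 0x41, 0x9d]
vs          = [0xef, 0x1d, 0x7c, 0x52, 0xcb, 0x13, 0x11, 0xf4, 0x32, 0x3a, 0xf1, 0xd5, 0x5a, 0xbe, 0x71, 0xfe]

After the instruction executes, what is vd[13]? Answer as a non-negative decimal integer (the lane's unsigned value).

lanes per group: 256·1/2/8 = 16
AVL=3 ≤ VLMAX=16, so vl = 3
  i=0: add(0xf7,0xef) → 230
  i=1: add(0xda,0x1d) → 247
  i=2: mask-off/keep → 86
  i=3: tail/keep → 209
  i=4: tail/keep → 209
  i=5: tail/keep → 57
  i=6: tail/keep → 115
  i=7: tail/keep → 49
  i=8: tail/keep → 144
  i=9: tail/keep → 46
  i=10: tail/keep → 17
  i=11: tail/keep → 46
  i=12: tail/keep → 169
  i=13: tail/keep → 193
  i=14: tail/keep → 65
  i=15: tail/keep → 157

vd[13] = 193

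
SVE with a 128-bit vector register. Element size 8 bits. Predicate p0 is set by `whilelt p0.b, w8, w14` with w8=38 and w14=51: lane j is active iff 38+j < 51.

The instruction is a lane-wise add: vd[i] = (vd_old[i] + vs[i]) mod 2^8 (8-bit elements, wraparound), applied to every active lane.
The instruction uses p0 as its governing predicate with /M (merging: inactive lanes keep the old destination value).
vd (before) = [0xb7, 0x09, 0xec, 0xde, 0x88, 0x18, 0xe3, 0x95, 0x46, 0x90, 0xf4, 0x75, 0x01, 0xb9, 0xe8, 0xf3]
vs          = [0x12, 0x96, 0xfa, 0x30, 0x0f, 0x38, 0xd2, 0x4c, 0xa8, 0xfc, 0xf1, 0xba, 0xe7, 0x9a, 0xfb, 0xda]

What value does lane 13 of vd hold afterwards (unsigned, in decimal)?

128-bit reg / 8-bit elem → 16 lanes
active while 38+j < 51, i.e. j ∈ [0,13) capped at 16 ⇒ 13
lane  0: add(0xb7,0x12) ⇒ 0xc9
lane  1: add(0x09,0x96) ⇒ 0x9f
lane  2: add(0xec,0xfa) ⇒ 0xe6
lane  3: add(0xde,0x30) ⇒ 0x0e
lane  4: add(0x88,0x0f) ⇒ 0x97
lane  5: add(0x18,0x38) ⇒ 0x50
lane  6: add(0xe3,0xd2) ⇒ 0xb5
lane  7: add(0x95,0x4c) ⇒ 0xe1
lane  8: add(0x46,0xa8) ⇒ 0xee
lane  9: add(0x90,0xfc) ⇒ 0x8c
lane 10: add(0xf4,0xf1) ⇒ 0xe5
lane 11: add(0x75,0xba) ⇒ 0x2f
lane 12: add(0x01,0xe7) ⇒ 0xe8
lane 13: tail/keep ⇒ 0xb9
lane 14: tail/keep ⇒ 0xe8
lane 15: tail/keep ⇒ 0xf3

vd[13] = 185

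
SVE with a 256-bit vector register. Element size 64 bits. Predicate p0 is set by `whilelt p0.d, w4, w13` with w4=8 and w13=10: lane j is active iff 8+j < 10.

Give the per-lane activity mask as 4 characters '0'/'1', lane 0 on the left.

predicate = 1100

register lanes = 256/64 = 4
whilelt: lane j active iff 8+j < 10 → j < 2 → 2 active
bits (lane 0 leftmost): 1100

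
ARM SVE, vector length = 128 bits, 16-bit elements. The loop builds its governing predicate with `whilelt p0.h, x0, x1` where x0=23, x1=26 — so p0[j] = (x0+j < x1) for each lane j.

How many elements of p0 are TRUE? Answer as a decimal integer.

vl = 3

128-bit reg / 16-bit elem → 8 lanes
active while 23+j < 26, i.e. j ∈ [0,3) capped at 8 ⇒ 3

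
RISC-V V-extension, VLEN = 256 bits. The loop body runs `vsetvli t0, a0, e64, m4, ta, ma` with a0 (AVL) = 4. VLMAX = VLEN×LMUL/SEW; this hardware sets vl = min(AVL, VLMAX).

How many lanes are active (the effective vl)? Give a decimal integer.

vl = 4

VLMAX = VLEN×LMUL/SEW = 256×4/64 = 16
vl ← min(4, 16) = 4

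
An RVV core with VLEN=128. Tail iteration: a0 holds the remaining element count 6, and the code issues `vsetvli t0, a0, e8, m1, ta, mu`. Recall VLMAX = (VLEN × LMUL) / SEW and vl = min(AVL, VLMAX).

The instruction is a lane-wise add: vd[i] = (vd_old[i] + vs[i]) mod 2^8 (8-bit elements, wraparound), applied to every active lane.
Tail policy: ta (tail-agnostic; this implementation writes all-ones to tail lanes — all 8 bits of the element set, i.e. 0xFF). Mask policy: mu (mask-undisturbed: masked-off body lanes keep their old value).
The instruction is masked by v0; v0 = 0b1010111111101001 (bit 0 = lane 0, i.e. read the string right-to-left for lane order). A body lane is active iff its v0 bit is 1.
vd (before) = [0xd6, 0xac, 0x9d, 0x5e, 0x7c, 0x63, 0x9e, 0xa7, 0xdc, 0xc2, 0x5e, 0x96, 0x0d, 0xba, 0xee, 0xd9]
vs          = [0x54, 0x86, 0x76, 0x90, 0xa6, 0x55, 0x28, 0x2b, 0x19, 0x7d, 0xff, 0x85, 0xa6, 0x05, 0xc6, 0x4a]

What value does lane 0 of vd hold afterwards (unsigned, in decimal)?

vd[0] = 42

VLMAX = (128 × 1) / 8 = 16 lanes
AVL=6 ≤ VLMAX=16, so vl = 6
vd[0] add(0xd6,0x54) -> 0x2a
vd[1] mask-off/keep -> 0xac
vd[2] mask-off/keep -> 0x9d
vd[3] add(0x5e,0x90) -> 0xee
vd[4] mask-off/keep -> 0x7c
vd[5] add(0x63,0x55) -> 0xb8
vd[6] tail/ones -> 0xff
vd[7] tail/ones -> 0xff
vd[8] tail/ones -> 0xff
vd[9] tail/ones -> 0xff
vd[10] tail/ones -> 0xff
vd[11] tail/ones -> 0xff
vd[12] tail/ones -> 0xff
vd[13] tail/ones -> 0xff
vd[14] tail/ones -> 0xff
vd[15] tail/ones -> 0xff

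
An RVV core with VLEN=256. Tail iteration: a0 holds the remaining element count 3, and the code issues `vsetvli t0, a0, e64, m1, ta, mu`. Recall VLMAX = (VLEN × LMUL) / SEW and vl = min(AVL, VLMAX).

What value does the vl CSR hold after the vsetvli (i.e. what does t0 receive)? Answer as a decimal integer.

vl = 3

lanes per group: 256·1/64 = 4
AVL=3 ≤ VLMAX=4, so vl = 3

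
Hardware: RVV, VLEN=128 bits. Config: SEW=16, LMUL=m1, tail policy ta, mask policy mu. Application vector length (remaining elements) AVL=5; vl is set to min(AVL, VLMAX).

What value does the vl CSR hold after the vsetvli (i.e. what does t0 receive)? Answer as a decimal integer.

vl = 5

VLMAX = VLEN×LMUL/SEW = 128×1/16 = 8
vl = min(AVL, VLMAX) = min(5, 8) = 5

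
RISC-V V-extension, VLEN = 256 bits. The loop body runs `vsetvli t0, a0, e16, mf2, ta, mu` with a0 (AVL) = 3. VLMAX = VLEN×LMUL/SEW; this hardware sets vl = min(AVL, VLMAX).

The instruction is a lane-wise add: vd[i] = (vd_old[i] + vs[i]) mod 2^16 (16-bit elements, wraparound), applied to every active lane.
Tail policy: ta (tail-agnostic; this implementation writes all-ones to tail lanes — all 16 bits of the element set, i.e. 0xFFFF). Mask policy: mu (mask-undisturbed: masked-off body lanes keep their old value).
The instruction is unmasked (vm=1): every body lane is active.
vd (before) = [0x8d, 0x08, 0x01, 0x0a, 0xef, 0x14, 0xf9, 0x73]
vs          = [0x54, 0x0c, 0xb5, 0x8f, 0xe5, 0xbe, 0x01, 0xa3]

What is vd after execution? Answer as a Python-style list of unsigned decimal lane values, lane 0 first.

vd = [225, 20, 182, 65535, 65535, 65535, 65535, 65535]

lanes per group: 256·1/2/16 = 8
vl = min(AVL, VLMAX) = min(3, 8) = 3
vd[0] add(0x8d,0x54) -> 0xe1
vd[1] add(0x08,0x0c) -> 0x14
vd[2] add(0x01,0xb5) -> 0xb6
vd[3] tail/ones -> 0xffff
vd[4] tail/ones -> 0xffff
vd[5] tail/ones -> 0xffff
vd[6] tail/ones -> 0xffff
vd[7] tail/ones -> 0xffff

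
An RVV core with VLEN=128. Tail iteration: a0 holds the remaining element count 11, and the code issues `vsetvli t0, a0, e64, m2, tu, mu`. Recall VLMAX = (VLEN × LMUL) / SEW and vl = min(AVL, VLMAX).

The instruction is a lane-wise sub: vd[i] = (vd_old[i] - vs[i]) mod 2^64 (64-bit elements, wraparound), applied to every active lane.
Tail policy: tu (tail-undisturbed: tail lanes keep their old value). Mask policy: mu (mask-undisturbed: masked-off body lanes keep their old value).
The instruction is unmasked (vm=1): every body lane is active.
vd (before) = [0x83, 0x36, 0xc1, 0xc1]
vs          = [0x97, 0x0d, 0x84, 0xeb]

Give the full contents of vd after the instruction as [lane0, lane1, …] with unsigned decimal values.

lanes per group: 128·2/64 = 4
vl = min(AVL, VLMAX) = min(11, 4) = 4
vd[0] sub(0x83,0x97) -> 0xffffffffffffffec
vd[1] sub(0x36,0x0d) -> 0x29
vd[2] sub(0xc1,0x84) -> 0x3d
vd[3] sub(0xc1,0xeb) -> 0xffffffffffffffd6

vd = [18446744073709551596, 41, 61, 18446744073709551574]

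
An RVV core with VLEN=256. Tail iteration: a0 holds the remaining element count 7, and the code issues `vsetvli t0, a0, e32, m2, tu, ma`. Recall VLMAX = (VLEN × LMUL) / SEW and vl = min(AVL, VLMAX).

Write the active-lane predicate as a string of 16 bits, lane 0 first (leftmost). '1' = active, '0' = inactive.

VLMAX = (256 × 2) / 32 = 16 lanes
vl ← min(7, 16) = 7
bits (lane 0 leftmost): 1111111000000000

predicate = 1111111000000000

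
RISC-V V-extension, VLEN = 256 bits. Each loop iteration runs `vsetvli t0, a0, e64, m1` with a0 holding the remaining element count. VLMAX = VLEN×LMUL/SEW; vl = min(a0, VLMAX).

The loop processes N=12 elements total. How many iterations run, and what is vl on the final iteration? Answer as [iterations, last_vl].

VLMAX = VLEN×LMUL/SEW = 256×1/64 = 4
iterations = ceil(12/4) = 3; final-pass vl = 4

[iterations, last_vl] = [3, 4]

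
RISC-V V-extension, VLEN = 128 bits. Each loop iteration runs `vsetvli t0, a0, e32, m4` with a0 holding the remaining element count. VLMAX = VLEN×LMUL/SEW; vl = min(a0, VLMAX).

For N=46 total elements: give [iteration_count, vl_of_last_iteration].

lanes per group: 128·4/32 = 16
N=46: ⌈46/16⌉ = 3 iters; last vl = 46 − 2×16 = 14

[iterations, last_vl] = [3, 14]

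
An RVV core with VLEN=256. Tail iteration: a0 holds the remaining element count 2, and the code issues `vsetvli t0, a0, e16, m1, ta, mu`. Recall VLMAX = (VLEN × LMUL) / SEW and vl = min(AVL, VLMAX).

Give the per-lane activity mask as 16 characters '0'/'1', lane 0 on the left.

VLMAX = VLEN×LMUL/SEW = 256×1/16 = 16
AVL=2 ≤ VLMAX=16, so vl = 2
bits (lane 0 leftmost): 1100000000000000

predicate = 1100000000000000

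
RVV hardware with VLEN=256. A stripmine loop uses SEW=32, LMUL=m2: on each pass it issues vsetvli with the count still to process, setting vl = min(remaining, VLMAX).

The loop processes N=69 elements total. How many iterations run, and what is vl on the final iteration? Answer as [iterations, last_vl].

VLMAX = (256 × 2) / 32 = 16 lanes
N=69: ⌈69/16⌉ = 5 iters; last vl = 69 − 4×16 = 5

[iterations, last_vl] = [5, 5]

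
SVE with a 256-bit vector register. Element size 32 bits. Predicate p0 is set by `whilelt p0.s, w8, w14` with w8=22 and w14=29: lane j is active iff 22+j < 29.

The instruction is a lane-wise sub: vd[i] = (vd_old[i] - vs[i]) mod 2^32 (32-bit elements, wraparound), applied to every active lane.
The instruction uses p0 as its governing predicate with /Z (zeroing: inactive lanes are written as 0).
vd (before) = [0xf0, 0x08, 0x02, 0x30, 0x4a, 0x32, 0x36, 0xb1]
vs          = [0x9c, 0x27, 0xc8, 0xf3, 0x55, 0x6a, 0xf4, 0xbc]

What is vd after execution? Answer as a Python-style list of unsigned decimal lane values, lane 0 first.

vd = [84, 4294967265, 4294967098, 4294967101, 4294967285, 4294967240, 4294967106, 0]

lane count: 256 div 32 = 8
whilelt: lane j active iff 22+j < 29 → j < 7 → 7 active
lane  0: sub(0xf0,0x9c) ⇒ 0x54
lane  1: sub(0x08,0x27) ⇒ 0xffffffe1
lane  2: sub(0x02,0xc8) ⇒ 0xffffff3a
lane  3: sub(0x30,0xf3) ⇒ 0xffffff3d
lane  4: sub(0x4a,0x55) ⇒ 0xfffffff5
lane  5: sub(0x32,0x6a) ⇒ 0xffffffc8
lane  6: sub(0x36,0xf4) ⇒ 0xffffff42
lane  7: tail/zero ⇒ 0x00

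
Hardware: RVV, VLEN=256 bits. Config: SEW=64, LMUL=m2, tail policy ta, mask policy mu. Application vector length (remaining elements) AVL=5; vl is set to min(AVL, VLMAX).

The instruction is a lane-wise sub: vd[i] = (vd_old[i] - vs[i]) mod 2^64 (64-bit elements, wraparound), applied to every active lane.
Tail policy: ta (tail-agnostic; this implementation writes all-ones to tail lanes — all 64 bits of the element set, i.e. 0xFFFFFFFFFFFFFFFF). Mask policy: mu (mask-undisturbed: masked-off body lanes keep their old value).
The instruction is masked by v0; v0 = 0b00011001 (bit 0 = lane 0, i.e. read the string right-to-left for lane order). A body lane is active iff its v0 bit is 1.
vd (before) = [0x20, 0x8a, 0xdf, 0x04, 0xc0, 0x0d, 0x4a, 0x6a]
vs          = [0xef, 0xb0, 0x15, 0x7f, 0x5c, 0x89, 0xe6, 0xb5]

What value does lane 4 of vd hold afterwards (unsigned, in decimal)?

VLMAX = VLEN×LMUL/SEW = 256×2/64 = 8
vl ← min(5, 8) = 5
vd[0] sub(0x20,0xef) -> 0xffffffffffffff31
vd[1] mask-off/keep -> 0x8a
vd[2] mask-off/keep -> 0xdf
vd[3] sub(0x04,0x7f) -> 0xffffffffffffff85
vd[4] sub(0xc0,0x5c) -> 0x64
vd[5] tail/ones -> 0xffffffffffffffff
vd[6] tail/ones -> 0xffffffffffffffff
vd[7] tail/ones -> 0xffffffffffffffff

vd[4] = 100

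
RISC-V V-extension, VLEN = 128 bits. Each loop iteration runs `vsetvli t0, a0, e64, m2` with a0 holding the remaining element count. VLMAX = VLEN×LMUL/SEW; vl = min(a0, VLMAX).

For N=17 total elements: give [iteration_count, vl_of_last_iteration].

[iterations, last_vl] = [5, 1]

lanes per group: 128·2/64 = 4
17 elements at 4/iter → 5 passes, remainder 1 on the last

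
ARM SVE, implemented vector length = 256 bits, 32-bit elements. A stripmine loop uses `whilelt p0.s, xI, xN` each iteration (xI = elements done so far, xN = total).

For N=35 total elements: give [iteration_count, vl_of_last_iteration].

[iterations, last_vl] = [5, 3]

256-bit reg / 32-bit elem → 8 lanes
35 elements at 8/iter → 5 passes, remainder 3 on the last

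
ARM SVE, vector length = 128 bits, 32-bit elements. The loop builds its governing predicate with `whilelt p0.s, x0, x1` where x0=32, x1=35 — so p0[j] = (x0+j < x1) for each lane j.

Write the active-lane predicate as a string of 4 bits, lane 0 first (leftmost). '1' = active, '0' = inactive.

predicate = 1110

register lanes = 128/32 = 4
active while 32+j < 35, i.e. j ∈ [0,3) capped at 4 ⇒ 3
bits (lane 0 leftmost): 1110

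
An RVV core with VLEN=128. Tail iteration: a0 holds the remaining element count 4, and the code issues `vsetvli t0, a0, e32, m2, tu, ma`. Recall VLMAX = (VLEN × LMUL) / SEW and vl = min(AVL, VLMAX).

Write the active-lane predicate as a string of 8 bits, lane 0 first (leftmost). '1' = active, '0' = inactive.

lanes per group: 128·2/32 = 8
AVL=4 ≤ VLMAX=8, so vl = 4
bits (lane 0 leftmost): 11110000

predicate = 11110000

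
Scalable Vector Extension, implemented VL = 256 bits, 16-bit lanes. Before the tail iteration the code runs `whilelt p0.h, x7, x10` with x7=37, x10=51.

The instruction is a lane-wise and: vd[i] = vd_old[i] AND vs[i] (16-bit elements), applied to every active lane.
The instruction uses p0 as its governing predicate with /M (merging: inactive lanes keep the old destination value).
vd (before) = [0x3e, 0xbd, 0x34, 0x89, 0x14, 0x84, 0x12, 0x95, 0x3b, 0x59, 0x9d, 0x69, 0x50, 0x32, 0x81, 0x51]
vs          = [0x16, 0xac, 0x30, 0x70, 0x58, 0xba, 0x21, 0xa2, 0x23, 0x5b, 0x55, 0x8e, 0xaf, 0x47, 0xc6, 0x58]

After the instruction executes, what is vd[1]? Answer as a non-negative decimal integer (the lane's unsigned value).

vd[1] = 172

256-bit reg / 16-bit elem → 16 lanes
active while 37+j < 51, i.e. j ∈ [0,14) capped at 16 ⇒ 14
lane  0: and(0x3e,0x16) ⇒ 0x16
lane  1: and(0xbd,0xac) ⇒ 0xac
lane  2: and(0x34,0x30) ⇒ 0x30
lane  3: and(0x89,0x70) ⇒ 0x00
lane  4: and(0x14,0x58) ⇒ 0x10
lane  5: and(0x84,0xba) ⇒ 0x80
lane  6: and(0x12,0x21) ⇒ 0x00
lane  7: and(0x95,0xa2) ⇒ 0x80
lane  8: and(0x3b,0x23) ⇒ 0x23
lane  9: and(0x59,0x5b) ⇒ 0x59
lane 10: and(0x9d,0x55) ⇒ 0x15
lane 11: and(0x69,0x8e) ⇒ 0x08
lane 12: and(0x50,0xaf) ⇒ 0x00
lane 13: and(0x32,0x47) ⇒ 0x02
lane 14: tail/keep ⇒ 0x81
lane 15: tail/keep ⇒ 0x51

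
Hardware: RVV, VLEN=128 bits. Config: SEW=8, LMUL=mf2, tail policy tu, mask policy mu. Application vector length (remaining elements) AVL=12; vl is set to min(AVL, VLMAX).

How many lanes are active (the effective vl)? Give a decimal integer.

vl = 8

VLMAX = (128 × 1/2) / 8 = 8 lanes
AVL=12 > VLMAX=8, so vl = 8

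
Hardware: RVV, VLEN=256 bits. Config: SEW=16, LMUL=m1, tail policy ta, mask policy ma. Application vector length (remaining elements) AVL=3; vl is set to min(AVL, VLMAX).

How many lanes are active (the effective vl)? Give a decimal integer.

VLMAX = VLEN×LMUL/SEW = 256×1/16 = 16
vl = min(AVL, VLMAX) = min(3, 16) = 3

vl = 3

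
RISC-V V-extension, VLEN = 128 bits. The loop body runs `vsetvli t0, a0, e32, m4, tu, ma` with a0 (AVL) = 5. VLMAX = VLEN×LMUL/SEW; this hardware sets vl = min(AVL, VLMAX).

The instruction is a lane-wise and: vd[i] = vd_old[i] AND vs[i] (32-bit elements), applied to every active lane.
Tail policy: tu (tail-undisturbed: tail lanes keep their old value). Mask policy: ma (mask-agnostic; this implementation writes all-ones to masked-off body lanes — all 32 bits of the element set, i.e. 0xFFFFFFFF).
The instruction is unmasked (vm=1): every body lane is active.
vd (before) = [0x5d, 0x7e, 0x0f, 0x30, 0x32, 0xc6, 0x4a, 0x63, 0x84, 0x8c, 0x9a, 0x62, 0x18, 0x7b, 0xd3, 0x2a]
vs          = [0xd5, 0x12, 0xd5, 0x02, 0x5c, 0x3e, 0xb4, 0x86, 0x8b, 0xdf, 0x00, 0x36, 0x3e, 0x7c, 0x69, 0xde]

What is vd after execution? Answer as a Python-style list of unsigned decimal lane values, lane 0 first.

lanes per group: 128·4/32 = 16
AVL=5 ≤ VLMAX=16, so vl = 5
lane  0: and(0x5d,0xd5) ⇒ 0x55
lane  1: and(0x7e,0x12) ⇒ 0x12
lane  2: and(0x0f,0xd5) ⇒ 0x05
lane  3: and(0x30,0x02) ⇒ 0x00
lane  4: and(0x32,0x5c) ⇒ 0x10
lane  5: tail/keep ⇒ 0xc6
lane  6: tail/keep ⇒ 0x4a
lane  7: tail/keep ⇒ 0x63
lane  8: tail/keep ⇒ 0x84
lane  9: tail/keep ⇒ 0x8c
lane 10: tail/keep ⇒ 0x9a
lane 11: tail/keep ⇒ 0x62
lane 12: tail/keep ⇒ 0x18
lane 13: tail/keep ⇒ 0x7b
lane 14: tail/keep ⇒ 0xd3
lane 15: tail/keep ⇒ 0x2a

vd = [85, 18, 5, 0, 16, 198, 74, 99, 132, 140, 154, 98, 24, 123, 211, 42]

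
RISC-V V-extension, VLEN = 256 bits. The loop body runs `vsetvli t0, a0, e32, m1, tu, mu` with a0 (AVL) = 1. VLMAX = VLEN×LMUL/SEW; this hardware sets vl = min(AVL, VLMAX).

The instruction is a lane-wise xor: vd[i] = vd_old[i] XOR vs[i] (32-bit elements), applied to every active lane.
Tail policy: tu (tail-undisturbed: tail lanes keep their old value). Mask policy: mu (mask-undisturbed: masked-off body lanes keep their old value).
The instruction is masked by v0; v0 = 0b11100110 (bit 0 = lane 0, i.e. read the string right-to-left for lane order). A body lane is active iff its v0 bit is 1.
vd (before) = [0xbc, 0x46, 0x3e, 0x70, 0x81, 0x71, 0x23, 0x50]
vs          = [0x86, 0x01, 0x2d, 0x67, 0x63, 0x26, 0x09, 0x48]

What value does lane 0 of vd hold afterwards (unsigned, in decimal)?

vd[0] = 188

lanes per group: 256·1/32 = 8
AVL=1 ≤ VLMAX=8, so vl = 1
[0] mask-off/keep = 0xbc
[1] tail/keep = 0x46
[2] tail/keep = 0x3e
[3] tail/keep = 0x70
[4] tail/keep = 0x81
[5] tail/keep = 0x71
[6] tail/keep = 0x23
[7] tail/keep = 0x50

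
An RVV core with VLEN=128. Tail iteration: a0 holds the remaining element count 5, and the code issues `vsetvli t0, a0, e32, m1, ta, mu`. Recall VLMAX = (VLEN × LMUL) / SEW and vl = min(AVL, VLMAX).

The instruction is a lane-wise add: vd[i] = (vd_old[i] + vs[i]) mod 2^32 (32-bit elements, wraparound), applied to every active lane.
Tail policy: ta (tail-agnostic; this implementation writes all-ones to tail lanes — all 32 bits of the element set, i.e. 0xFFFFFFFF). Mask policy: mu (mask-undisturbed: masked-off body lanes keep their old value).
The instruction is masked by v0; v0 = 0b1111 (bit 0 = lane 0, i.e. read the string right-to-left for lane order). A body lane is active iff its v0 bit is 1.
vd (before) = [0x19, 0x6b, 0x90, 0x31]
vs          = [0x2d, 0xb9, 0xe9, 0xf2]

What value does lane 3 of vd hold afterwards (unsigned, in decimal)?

vd[3] = 291

lanes per group: 128·1/32 = 4
AVL=5 > VLMAX=4, so vl = 4
[0] add(0x19,0x2d) = 0x46
[1] add(0x6b,0xb9) = 0x124
[2] add(0x90,0xe9) = 0x179
[3] add(0x31,0xf2) = 0x123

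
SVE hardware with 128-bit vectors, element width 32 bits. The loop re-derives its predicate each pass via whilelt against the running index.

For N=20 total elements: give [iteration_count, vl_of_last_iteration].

128-bit reg / 32-bit elem → 4 lanes
iterations = ceil(20/4) = 5; final-pass vl = 4

[iterations, last_vl] = [5, 4]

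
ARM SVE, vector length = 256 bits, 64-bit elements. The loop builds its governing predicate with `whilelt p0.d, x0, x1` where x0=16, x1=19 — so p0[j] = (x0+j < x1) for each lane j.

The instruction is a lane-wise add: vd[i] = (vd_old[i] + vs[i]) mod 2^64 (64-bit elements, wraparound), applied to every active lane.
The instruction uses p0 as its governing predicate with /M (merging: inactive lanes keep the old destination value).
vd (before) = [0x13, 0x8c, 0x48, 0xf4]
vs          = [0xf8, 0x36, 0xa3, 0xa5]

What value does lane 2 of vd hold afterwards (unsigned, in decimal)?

vd[2] = 235

register lanes = 256/64 = 4
p0[j] = (16+j < 19); true for j=0..2 → 3 lanes set
  i=0: add(0x13,0xf8) → 267
  i=1: add(0x8c,0x36) → 194
  i=2: add(0x48,0xa3) → 235
  i=3: tail/keep → 244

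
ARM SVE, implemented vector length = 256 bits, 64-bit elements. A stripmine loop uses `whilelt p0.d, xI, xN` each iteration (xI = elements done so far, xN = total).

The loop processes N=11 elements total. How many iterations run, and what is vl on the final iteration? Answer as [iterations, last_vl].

256-bit reg / 64-bit elem → 4 lanes
iterations = ceil(11/4) = 3; final-pass vl = 3

[iterations, last_vl] = [3, 3]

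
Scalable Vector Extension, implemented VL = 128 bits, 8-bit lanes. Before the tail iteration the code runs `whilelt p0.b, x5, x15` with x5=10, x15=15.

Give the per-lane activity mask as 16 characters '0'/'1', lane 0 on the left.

lane count: 128 div 8 = 16
whilelt: lane j active iff 10+j < 15 → j < 5 → 5 active
bits (lane 0 leftmost): 1111100000000000

predicate = 1111100000000000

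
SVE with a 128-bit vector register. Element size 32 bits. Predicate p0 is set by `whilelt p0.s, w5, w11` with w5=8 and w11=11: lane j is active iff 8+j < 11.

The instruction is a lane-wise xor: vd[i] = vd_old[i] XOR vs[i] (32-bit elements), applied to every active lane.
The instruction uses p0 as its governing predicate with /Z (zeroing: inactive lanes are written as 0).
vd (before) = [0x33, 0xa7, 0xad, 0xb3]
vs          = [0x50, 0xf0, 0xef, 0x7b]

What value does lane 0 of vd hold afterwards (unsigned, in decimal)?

register lanes = 128/32 = 4
p0[j] = (8+j < 11); true for j=0..2 → 3 lanes set
vd[0] xor(0x33,0x50) -> 0x63
vd[1] xor(0xa7,0xf0) -> 0x57
vd[2] xor(0xad,0xef) -> 0x42
vd[3] tail/zero -> 0x00

vd[0] = 99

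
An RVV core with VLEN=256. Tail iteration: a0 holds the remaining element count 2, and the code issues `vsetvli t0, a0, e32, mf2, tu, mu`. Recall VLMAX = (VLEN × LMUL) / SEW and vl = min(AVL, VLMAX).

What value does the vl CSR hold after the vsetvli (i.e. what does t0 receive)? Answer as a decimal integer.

VLMAX = (256 × 1/2) / 32 = 4 lanes
AVL=2 ≤ VLMAX=4, so vl = 2

vl = 2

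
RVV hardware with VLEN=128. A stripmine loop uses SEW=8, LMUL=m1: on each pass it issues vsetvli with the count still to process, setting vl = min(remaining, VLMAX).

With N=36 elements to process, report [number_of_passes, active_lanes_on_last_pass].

[iterations, last_vl] = [3, 4]

VLMAX = (128 × 1) / 8 = 16 lanes
36 elements at 16/iter → 3 passes, remainder 4 on the last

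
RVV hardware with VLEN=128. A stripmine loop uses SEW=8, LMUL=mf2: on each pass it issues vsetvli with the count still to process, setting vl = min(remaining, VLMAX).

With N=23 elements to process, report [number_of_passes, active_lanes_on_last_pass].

VLMAX = (128 × 1/2) / 8 = 8 lanes
23 elements at 8/iter → 3 passes, remainder 7 on the last

[iterations, last_vl] = [3, 7]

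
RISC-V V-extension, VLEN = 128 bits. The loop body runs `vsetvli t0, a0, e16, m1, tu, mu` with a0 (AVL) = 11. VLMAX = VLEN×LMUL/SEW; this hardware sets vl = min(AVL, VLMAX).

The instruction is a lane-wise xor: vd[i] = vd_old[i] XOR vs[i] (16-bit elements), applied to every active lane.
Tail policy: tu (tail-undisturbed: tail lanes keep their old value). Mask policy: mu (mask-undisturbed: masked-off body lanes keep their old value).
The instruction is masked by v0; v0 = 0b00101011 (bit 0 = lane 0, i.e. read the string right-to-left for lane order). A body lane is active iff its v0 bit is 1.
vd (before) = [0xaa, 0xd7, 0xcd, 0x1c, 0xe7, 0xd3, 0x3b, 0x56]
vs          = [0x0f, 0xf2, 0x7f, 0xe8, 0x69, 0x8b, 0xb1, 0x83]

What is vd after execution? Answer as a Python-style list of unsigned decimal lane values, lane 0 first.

VLMAX = (128 × 1) / 16 = 8 lanes
vl ← min(11, 8) = 8
lane  0: xor(0xaa,0x0f) ⇒ 0xa5
lane  1: xor(0xd7,0xf2) ⇒ 0x25
lane  2: mask-off/keep ⇒ 0xcd
lane  3: xor(0x1c,0xe8) ⇒ 0xf4
lane  4: mask-off/keep ⇒ 0xe7
lane  5: xor(0xd3,0x8b) ⇒ 0x58
lane  6: mask-off/keep ⇒ 0x3b
lane  7: mask-off/keep ⇒ 0x56

vd = [165, 37, 205, 244, 231, 88, 59, 86]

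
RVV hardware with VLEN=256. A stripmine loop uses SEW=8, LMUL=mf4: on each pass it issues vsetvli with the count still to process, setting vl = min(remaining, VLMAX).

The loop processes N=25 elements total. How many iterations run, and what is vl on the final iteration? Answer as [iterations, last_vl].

[iterations, last_vl] = [4, 1]

lanes per group: 256·1/4/8 = 8
iterations = ceil(25/8) = 4; final-pass vl = 1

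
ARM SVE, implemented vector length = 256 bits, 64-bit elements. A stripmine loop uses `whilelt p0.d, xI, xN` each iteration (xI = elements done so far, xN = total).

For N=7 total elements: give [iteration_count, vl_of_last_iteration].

lane count: 256 div 64 = 4
7 elements at 4/iter → 2 passes, remainder 3 on the last

[iterations, last_vl] = [2, 3]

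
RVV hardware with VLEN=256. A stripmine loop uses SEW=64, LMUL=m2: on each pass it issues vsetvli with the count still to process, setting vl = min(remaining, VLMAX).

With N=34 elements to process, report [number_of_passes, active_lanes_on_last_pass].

VLMAX = (256 × 2) / 64 = 8 lanes
iterations = ceil(34/8) = 5; final-pass vl = 2

[iterations, last_vl] = [5, 2]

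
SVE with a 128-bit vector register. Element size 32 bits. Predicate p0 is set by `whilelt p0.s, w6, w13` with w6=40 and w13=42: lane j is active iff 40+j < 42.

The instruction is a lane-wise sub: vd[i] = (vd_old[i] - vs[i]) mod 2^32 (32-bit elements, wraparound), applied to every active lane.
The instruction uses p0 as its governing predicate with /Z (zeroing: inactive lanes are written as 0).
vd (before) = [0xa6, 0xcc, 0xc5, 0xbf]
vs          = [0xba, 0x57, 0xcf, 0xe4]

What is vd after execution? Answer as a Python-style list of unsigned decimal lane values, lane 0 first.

vd = [4294967276, 117, 0, 0]

register lanes = 128/32 = 4
active while 40+j < 42, i.e. j ∈ [0,2) capped at 4 ⇒ 2
vd[0] sub(0xa6,0xba) -> 0xffffffec
vd[1] sub(0xcc,0x57) -> 0x75
vd[2] tail/zero -> 0x00
vd[3] tail/zero -> 0x00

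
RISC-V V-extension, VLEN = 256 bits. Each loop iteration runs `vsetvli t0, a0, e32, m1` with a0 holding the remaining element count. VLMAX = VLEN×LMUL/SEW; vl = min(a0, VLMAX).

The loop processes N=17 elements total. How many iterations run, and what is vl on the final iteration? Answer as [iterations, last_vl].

[iterations, last_vl] = [3, 1]

VLMAX = (256 × 1) / 32 = 8 lanes
N=17: ⌈17/8⌉ = 3 iters; last vl = 17 − 2×8 = 1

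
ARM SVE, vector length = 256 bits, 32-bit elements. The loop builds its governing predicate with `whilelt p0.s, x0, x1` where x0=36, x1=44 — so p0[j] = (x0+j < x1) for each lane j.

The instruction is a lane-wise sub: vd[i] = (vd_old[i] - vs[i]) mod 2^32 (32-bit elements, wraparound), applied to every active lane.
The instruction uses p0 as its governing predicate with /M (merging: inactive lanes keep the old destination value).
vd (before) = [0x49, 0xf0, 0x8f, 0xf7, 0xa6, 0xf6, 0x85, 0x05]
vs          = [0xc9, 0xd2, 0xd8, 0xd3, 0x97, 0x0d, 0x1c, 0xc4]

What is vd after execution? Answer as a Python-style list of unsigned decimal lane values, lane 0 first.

register lanes = 256/32 = 8
whilelt: lane j active iff 36+j < 44 → j < 8 → 8 active
[0] sub(0x49,0xc9) = 0xffffff80
[1] sub(0xf0,0xd2) = 0x1e
[2] sub(0x8f,0xd8) = 0xffffffb7
[3] sub(0xf7,0xd3) = 0x24
[4] sub(0xa6,0x97) = 0x0f
[5] sub(0xf6,0x0d) = 0xe9
[6] sub(0x85,0x1c) = 0x69
[7] sub(0x05,0xc4) = 0xffffff41

vd = [4294967168, 30, 4294967223, 36, 15, 233, 105, 4294967105]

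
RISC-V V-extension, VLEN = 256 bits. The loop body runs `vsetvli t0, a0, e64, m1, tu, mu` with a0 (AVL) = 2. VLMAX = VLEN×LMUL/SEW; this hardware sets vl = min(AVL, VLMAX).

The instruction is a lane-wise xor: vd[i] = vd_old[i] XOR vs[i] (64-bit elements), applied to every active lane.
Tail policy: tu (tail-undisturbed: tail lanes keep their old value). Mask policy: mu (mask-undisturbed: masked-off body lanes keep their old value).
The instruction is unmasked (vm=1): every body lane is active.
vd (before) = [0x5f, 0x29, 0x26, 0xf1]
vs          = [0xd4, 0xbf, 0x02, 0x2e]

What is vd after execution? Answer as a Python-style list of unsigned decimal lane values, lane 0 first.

VLMAX = (256 × 1) / 64 = 4 lanes
vl = min(AVL, VLMAX) = min(2, 4) = 2
[0] xor(0x5f,0xd4) = 0x8b
[1] xor(0x29,0xbf) = 0x96
[2] tail/keep = 0x26
[3] tail/keep = 0xf1

vd = [139, 150, 38, 241]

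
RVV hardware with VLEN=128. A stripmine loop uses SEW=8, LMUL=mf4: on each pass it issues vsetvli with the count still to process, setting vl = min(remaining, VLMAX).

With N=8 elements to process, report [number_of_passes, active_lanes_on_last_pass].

VLMAX = (128 × 1/4) / 8 = 4 lanes
N=8: ⌈8/4⌉ = 2 iters; last vl = 8 − 1×4 = 4

[iterations, last_vl] = [2, 4]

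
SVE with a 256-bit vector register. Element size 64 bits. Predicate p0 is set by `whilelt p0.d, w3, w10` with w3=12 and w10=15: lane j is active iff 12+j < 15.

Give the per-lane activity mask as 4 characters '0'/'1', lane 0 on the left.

256-bit reg / 64-bit elem → 4 lanes
p0[j] = (12+j < 15); true for j=0..2 → 3 lanes set
bits (lane 0 leftmost): 1110

predicate = 1110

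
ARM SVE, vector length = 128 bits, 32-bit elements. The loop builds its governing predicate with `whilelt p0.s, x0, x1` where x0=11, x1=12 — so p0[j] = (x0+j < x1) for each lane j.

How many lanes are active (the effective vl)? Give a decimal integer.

register lanes = 128/32 = 4
active while 11+j < 12, i.e. j ∈ [0,1) capped at 4 ⇒ 1

vl = 1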